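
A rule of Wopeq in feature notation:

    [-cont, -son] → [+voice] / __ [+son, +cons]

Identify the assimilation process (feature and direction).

regressive voicing assimilation

The target ([-cont, -son], stops) acquires [+voice] next to a sonorant consonant ([+son, +cons]) — it takes on the voicing of its neighbour, so the feature that spreads is voicing.
Since the environment is written after the underscore, the trigger follows the target; the direction is regressive.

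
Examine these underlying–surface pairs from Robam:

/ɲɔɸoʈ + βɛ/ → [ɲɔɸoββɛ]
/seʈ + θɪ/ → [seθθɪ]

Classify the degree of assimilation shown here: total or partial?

The segment that alternates is /ʈ/, which surfaces as [β] when adjacent to /β/.
The output [β] is identical to the trigger /β/ — every feature (place, manner, voicing) has been copied — so this is total assimilation.
The other form behaves the same way: /ʈ/ → [θ] before /θ/ — in each case the output is a copy of the following consonant.

total assimilation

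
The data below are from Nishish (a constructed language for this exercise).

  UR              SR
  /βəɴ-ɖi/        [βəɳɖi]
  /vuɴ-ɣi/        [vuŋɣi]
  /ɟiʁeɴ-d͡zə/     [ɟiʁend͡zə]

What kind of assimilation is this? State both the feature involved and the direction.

The segment that alternates is /ɴ/, which surfaces as [ɳ] when adjacent to /ɖ/.
/ɴ/ is uvular while /ɖ/ is retroflex; the output [ɳ] is retroflex, matching the trigger — so the feature that spreads is place.
Manner and voice are unchanged, so the assimilation is partial, not total.
Checking the remaining alternations: /ɴ/ → [ŋ] before /ɣ/ (uvular → velar, matching velar); /ɴ/ → [n] before /d͡z/ (uvular → alveolar, matching alveolar) — only place changes, and always toward the following segment.
Since the segment that changes precedes the conditioning segment, the assimilation is regressive.

regressive place assimilation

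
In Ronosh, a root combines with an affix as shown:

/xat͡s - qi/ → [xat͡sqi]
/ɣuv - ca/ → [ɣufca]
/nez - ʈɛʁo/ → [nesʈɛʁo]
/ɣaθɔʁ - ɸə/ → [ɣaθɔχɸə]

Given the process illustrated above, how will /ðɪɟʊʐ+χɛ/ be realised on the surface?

[ðɪɟʊʂχɛ]

The data show regressive voicing assimilation: /v/ → [f] before /c/; /z/ → [s] before /ʈ/; /ʁ/ → [χ] before /ɸ/. In each pair only voicing changes, matching the following consonant, while place and manner stay constant.
No alternation appears in [xat͡sqi]: there the adjacent consonants already agree in voicing (/t͡s/ and /q/ are both voiceless), so this form is consistent with the same rule.
The rule targets /ʐ/ (voiced retroflex fricative), which sits before the trigger /χ/ (voiceless).
The voiceless retroflex fricative is [ʂ], so /ʐ/ → [ʂ].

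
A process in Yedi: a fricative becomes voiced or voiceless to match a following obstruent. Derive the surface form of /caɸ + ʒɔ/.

[caβʒɔ]

/ɸ/ is a voiceless bilabial fricative. The following trigger /ʒ/ is voiced, so /ɸ/ must become voiced as well.
The voiced bilabial fricative is [β], so /ɸ/ → [β].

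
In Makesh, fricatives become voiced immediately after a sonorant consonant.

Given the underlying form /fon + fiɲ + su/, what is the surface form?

[fonviɲzu]

/f/ is a voiceless labiodental fricative. The preceding trigger /n/ is voiced, so /f/ must become voiced as well.
The voiced labiodental fricative is [v], so /f/ → [v].
At the second juncture, /s/ likewise becomes [z] adjacent to /ɲ/.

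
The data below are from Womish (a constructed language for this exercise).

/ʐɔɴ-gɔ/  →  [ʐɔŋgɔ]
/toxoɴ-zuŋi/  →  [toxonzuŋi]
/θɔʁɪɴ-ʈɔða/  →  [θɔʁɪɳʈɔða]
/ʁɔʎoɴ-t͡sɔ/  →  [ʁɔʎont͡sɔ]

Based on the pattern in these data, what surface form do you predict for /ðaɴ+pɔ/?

[ðampɔ]

The data show regressive place assimilation: /ɴ/ → [ŋ] before /g/; /ɴ/ → [n] before /z/; /ɴ/ → [ɳ] before /ʈ/; /ɴ/ → [n] before /t͡s/. In each pair only place changes, matching the following consonant, while manner and voice stay constant.
/ɴ/ is a voiced uvular nasal. The following trigger /p/ is bilabial, so /ɴ/ must become bilabial as well.
Changing only its place to bilabial gives [m] — the voiced bilabial nasal.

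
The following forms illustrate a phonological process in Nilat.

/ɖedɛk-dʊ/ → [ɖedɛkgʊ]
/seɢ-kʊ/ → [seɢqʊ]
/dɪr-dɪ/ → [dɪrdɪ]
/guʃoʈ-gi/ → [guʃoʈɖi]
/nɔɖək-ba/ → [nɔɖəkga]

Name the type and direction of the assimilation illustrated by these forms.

Comparing underlying and surface forms, /d/ → [g] is the alternation; the neighbouring /k/ is constant.
The change alveolar → velar matches the place of the preceding /k/, identifying this as place assimilation.
Manner and voice are unchanged, so the assimilation is partial, not total.
The other alternating forms pattern the same way: /k/ → [q] after /ɢ/ (velar → uvular, matching uvular); /g/ → [ɖ] after /ʈ/ (velar → retroflex, matching retroflex); /b/ → [g] after /k/ (bilabial → velar, matching velar) — only place changes, and always toward the preceding segment.
Nothing changes in [dɪrdɪ]: there the adjacent consonants already agree in place (/d/ and /r/ are both alveolar), so this form is consistent with the same rule.
The trigger is the preceding segment, so the direction is progressive (perseverative).

progressive place assimilation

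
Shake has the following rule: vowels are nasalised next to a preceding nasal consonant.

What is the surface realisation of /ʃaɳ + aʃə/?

/a/ sits next to the nasal /ɳ/ and is therefore nasalised to [ã].

[ʃaɳãʃə]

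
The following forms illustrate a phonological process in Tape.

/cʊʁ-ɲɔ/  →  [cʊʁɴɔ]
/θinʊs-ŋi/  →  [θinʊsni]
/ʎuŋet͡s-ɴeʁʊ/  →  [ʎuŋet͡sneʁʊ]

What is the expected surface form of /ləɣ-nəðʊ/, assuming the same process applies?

[ləɣŋəðʊ]

The data show progressive place assimilation: /ɲ/ → [ɴ] after /ʁ/; /ŋ/ → [n] after /s/; /ɴ/ → [n] after /t͡s/. In each pair only place changes, matching the preceding consonant, while manner and voice stay constant.
/n/ is a voiced alveolar nasal. The preceding trigger /ɣ/ is velar, so /n/ must become velar as well.
The voiced velar nasal is [ŋ], so /n/ → [ŋ].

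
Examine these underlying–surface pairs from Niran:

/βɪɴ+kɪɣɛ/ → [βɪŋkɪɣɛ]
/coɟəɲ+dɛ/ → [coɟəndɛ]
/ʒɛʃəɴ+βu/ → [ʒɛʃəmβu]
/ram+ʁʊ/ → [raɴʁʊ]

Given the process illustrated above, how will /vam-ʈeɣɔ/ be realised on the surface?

[vaɳʈeɣɔ]

The data show regressive place assimilation: /ɴ/ → [ŋ] before /k/; /ɲ/ → [n] before /d/; /ɴ/ → [m] before /β/; /m/ → [ɴ] before /ʁ/. In each pair only place changes, matching the following consonant, while manner and voice stay constant.
The rule targets /m/ (voiced bilabial nasal), which sits before the trigger /ʈ/ (retroflex).
Changing only its place to retroflex gives [ɳ] — the voiced retroflex nasal.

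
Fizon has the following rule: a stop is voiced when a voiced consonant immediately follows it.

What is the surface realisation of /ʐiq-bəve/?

[ʐiɢbəve]

The rule targets /q/ (voiceless uvular stop), which sits before the trigger /b/ (voiced).
The voiced uvular stop is [ɢ], so /q/ → [ɢ].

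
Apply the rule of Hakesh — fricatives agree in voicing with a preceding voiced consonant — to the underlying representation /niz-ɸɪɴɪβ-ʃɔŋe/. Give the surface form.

[nizβɪɴɪβʒɔŋe]

The rule targets /ɸ/ (voiceless bilabial fricative), which sits after the trigger /z/ (voiced).
Changing only its voicing to voiced gives [β] — the voiced bilabial fricative.
At the second juncture, /ʃ/ likewise becomes [ʒ] adjacent to /β/.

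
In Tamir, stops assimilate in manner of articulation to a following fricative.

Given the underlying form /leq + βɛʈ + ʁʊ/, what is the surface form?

The rule targets /q/ (voiceless uvular stop), which sits before the trigger /β/ (fricative).
A voiceless uvular fricative is [χ], so the surface segment is [χ].
The same rule applies at the second boundary: /ʈ/ → [ʂ] next to /ʁ/.

[leχβɛʂʁʊ]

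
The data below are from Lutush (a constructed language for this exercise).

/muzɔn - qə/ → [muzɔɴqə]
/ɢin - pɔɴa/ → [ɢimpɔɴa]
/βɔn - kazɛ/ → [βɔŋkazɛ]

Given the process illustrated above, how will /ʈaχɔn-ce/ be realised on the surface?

The data show regressive place assimilation: /n/ → [ɴ] before /q/; /n/ → [m] before /p/; /n/ → [ŋ] before /k/. In each pair only place changes, matching the following consonant, while manner and voice stay constant.
/n/ is a voiced alveolar nasal. The following trigger /c/ is palatal, so /n/ must become palatal as well.
A voiced palatal nasal is [ɲ], so the surface segment is [ɲ].

[ʈaχɔɲce]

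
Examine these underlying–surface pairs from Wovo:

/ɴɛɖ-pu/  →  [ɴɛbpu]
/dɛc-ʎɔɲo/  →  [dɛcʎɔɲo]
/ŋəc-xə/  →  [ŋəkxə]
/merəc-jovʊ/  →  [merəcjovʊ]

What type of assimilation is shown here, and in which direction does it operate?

regressive place assimilation

Underlying /ɖ/ is realised as [b] next to /p/; /p/ itself does not change.
/ɖ/ is retroflex while /p/ is bilabial; the output [b] is bilabial, matching the trigger — so the feature that spreads is place.
Manner and voice are unchanged, so the assimilation is partial, not total.
Checking the remaining alternation: /c/ → [k] before /x/ (palatal → velar, matching velar) — only place changes, and always toward the following segment.
No alternation appears in [dɛcʎɔɲo], [merəcjovʊ]: there the adjacent consonants already agree in place (/c/ and /ʎ/ are both palatal; /c/ and /j/ are both palatal), so these forms are consistent with the same rule.
Since the segment that changes precedes the conditioning segment, the assimilation is regressive.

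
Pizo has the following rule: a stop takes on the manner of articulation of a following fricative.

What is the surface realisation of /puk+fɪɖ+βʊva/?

The rule targets /k/ (voiceless velar stop), which sits before the trigger /f/ (fricative).
The voiceless velar fricative is [x], so /k/ → [x].
At the second juncture, /ɖ/ likewise becomes [ʐ] adjacent to /β/.

[puxfɪʐβʊva]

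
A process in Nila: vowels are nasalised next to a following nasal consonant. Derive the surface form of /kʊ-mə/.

/ʊ/ sits next to the nasal /m/ and is therefore nasalised to [ʊ̃].

[kʊ̃mə]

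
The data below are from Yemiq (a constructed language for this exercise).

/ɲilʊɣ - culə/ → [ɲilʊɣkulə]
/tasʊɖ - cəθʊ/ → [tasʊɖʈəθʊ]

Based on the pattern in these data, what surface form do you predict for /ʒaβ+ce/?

[ʒaβpe]

The data show progressive place assimilation: /c/ → [k] after /ɣ/; /c/ → [ʈ] after /ɖ/. In each pair only place changes, matching the preceding consonant, while manner and voice stay constant.
/c/ is a voiceless palatal stop. The preceding trigger /β/ is bilabial, so /c/ must become bilabial as well.
Changing only its place to bilabial gives [p] — the voiceless bilabial stop.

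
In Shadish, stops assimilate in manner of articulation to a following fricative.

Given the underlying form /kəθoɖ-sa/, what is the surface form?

The rule targets /ɖ/ (voiced retroflex stop), which sits before the trigger /s/ (fricative).
Changing only its manner to fricative gives [ʐ] — the voiced retroflex fricative.

[kəθoʐsa]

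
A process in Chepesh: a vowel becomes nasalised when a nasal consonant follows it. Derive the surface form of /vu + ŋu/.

[vũŋu]

/u/ sits next to the nasal /ŋ/ and is therefore nasalised to [ũ].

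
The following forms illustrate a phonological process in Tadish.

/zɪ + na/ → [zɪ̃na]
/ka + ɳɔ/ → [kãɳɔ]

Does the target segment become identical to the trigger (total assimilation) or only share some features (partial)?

partial assimilation

The vowel /ɪ/ surfaces as nasalised [ɪ̃] next to the following nasal /n/ — it has acquired the [+nasal] feature of its neighbour.
The other form shows the same pattern: /a/ → [ã] before /ɳ/ — each time a vowel is nasalised next to a following nasal.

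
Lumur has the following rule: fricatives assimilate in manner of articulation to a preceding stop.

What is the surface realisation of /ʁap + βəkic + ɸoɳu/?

[ʁapbəkicpoɳu]

The rule targets /β/ (voiced bilabial fricative), which sits after the trigger /p/ (stop).
Changing only its manner to stop gives [b] — the voiced bilabial stop.
At the second juncture, /ɸ/ likewise becomes [p] adjacent to /c/.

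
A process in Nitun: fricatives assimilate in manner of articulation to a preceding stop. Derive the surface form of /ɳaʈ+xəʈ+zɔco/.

[ɳaʈkəʈdɔco]

/x/ is a voiceless velar fricative. The preceding trigger /ʈ/ is a stop, so /x/ must become a stop as well.
A voiceless velar stop is [k], so the surface segment is [k].
At the second juncture, /z/ likewise becomes [d] adjacent to /ʈ/.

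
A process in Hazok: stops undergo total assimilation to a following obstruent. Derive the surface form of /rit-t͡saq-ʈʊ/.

/t/ is the segment targeted by the rule; it sits immediately before /t͡s/, so it assimilates completely and surfaces as [t͡s].
The same rule applies at the second boundary: /q/ → [ʈ] next to /ʈ/.

[rit͡st͡saʈʈʊ]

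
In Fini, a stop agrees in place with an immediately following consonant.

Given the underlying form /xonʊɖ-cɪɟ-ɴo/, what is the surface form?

[xonʊɟcɪɢɴo]

The rule targets /ɖ/ (voiced retroflex stop), which sits before the trigger /c/ (palatal).
The voiced palatal stop is [ɟ], so /ɖ/ → [ɟ].
At the second juncture, /ɟ/ likewise becomes [ɢ] adjacent to /ɴ/.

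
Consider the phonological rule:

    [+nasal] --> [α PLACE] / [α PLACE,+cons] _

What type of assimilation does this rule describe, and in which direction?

The shared variable α links the value of the place features (abbreviated [PLACE]) on the target to the same value on the neighbouring segment, so place is the feature that assimilates.
The conditioning segment sits to the left of the focus bar, meaning the trigger precedes the segment that changes — progressive assimilation.

progressive place assimilation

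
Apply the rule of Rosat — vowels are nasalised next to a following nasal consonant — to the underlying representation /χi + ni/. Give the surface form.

[χĩni]

The vowel /i/ is adjacent to the following nasal /n/, so it acquires [+nasal] and surfaces as [ĩ].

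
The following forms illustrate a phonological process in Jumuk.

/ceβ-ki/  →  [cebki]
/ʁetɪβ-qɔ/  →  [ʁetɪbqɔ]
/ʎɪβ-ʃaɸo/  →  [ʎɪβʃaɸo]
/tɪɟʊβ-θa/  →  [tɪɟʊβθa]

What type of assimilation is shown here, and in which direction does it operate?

Comparing underlying and surface forms, /β/ → [b] is the alternation; the neighbouring /k/ is constant.
The change fricative → stop matches the manner of the following /k/, identifying this as manner assimilation.
Place and voice are unchanged, so the assimilation is partial, not total.
The same holds elsewhere in the data: /β/ → [b] before /q/ (fricative → stop, matching a stop) — only manner changes, and always toward the following segment.
No alternation appears in [ʎɪβʃaɸo], [tɪɟʊβθa]: there the adjacent consonants already agree in manner (/β/ and /ʃ/ are both fricatives; /β/ and /θ/ are both fricatives), so these forms are consistent with the same rule.
The trigger is the following segment, so the direction is regressive (anticipatory).

regressive manner assimilation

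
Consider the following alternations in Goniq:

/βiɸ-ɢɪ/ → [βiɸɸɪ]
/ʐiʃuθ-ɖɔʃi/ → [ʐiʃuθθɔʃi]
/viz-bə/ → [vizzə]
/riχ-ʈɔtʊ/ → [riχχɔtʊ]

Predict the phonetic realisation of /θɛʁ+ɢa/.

[θɛʁʁa]

The data show progressive total assimilation (/ɢ/ → [ɸ] after /ɸ/; /ɖ/ → [θ] after /θ/; /b/ → [z] after /z/; /ʈ/ → [χ] after /χ/): in every case the target segment becomes identical to its preceding neighbour, copying more than a single feature.
/ɢ/ is the segment targeted by the rule; it sits immediately after /ʁ/, so it assimilates completely and surfaces as [ʁ].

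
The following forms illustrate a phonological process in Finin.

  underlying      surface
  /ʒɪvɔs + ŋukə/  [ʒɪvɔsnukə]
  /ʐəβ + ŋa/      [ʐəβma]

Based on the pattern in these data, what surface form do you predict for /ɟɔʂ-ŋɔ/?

[ɟɔʂɳɔ]

The data show progressive place assimilation: /ŋ/ → [n] after /s/; /ŋ/ → [m] after /β/. In each pair only place changes, matching the preceding consonant, while manner and voice stay constant.
/ŋ/ is a voiced velar nasal. The preceding trigger /ʂ/ is retroflex, so /ŋ/ must become retroflex as well.
Changing only its place to retroflex gives [ɳ] — the voiced retroflex nasal.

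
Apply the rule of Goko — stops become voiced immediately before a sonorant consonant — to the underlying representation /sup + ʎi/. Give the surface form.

[subʎi]

The rule targets /p/ (voiceless bilabial stop), which sits before the trigger /ʎ/ (voiced).
Changing only its voicing to voiced gives [b] — the voiced bilabial stop.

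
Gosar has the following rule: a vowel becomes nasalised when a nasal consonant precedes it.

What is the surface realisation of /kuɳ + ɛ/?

The vowel /ɛ/ is adjacent to the preceding nasal /ɳ/, so it acquires [+nasal] and surfaces as [ɛ̃].

[kuɳɛ̃]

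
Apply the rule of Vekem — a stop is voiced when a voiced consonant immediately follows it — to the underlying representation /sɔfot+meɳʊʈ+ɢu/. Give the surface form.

[sɔfodmeɳʊɖɢu]

The rule targets /t/ (voiceless alveolar stop), which sits before the trigger /m/ (voiced).
A voiced alveolar stop is [d], so the surface segment is [d].
At the second juncture, /ʈ/ likewise becomes [ɖ] adjacent to /ɢ/.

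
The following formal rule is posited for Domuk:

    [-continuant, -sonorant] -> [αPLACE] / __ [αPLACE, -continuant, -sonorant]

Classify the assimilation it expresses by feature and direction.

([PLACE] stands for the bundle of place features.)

The rule copies the place features (abbreviated [PLACE]) from the environment onto the target, so the assimilating feature is place.
Since the environment is written after the underscore, the trigger follows the target; the direction is regressive.

regressive place assimilation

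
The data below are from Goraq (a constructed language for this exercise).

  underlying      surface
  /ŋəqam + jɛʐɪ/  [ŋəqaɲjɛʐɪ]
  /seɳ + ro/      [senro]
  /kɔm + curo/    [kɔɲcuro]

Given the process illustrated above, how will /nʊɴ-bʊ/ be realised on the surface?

The data show regressive place assimilation: /m/ → [ɲ] before /j/; /ɳ/ → [n] before /r/; /m/ → [ɲ] before /c/. In each pair only place changes, matching the following consonant, while manner and voice stay constant.
/ɴ/ is a voiced uvular nasal. The following trigger /b/ is bilabial, so /ɴ/ must become bilabial as well.
Changing only its place to bilabial gives [m] — the voiced bilabial nasal.

[nʊmbʊ]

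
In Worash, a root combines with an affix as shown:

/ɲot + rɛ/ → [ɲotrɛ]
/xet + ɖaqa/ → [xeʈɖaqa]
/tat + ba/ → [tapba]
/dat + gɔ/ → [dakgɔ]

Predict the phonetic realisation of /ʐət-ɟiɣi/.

The data show regressive place assimilation: /t/ → [ʈ] before /ɖ/; /t/ → [p] before /b/; /t/ → [k] before /g/. In each pair only place changes, matching the following consonant, while manner and voice stay constant.
Nothing changes in [ɲotrɛ]: there the adjacent consonants already agree in place (/t/ and /r/ are both alveolar), so this form is consistent with the same rule.
The rule targets /t/ (voiceless alveolar stop), which sits before the trigger /ɟ/ (palatal).
Changing only its place to palatal gives [c] — the voiceless palatal stop.

[ʐəcɟiɣi]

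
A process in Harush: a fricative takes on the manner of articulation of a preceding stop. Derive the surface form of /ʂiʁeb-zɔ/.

[ʂiʁebdɔ]

/z/ is a voiced alveolar fricative. The preceding trigger /b/ is a stop, so /z/ must become a stop as well.
Changing only its manner to stop gives [d] — the voiced alveolar stop.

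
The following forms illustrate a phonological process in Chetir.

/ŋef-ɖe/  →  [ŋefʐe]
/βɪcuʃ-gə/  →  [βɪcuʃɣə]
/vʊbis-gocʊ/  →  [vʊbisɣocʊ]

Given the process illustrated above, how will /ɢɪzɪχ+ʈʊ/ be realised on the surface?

The data show progressive manner assimilation: /ɖ/ → [ʐ] after /f/; /g/ → [ɣ] after /ʃ/; /g/ → [ɣ] after /s/. In each pair only manner changes, matching the preceding consonant, while place and voice stay constant.
/ʈ/ is a voiceless retroflex stop. The preceding trigger /χ/ is a fricative, so /ʈ/ must become a fricative as well.
Changing only its manner to fricative gives [ʂ] — the voiceless retroflex fricative.

[ɢɪzɪχʂʊ]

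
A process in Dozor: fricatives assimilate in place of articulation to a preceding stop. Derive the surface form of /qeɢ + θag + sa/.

/θ/ is a voiceless dental fricative. The preceding trigger /ɢ/ is uvular, so /θ/ must become uvular as well.
Changing only its place to uvular gives [χ] — the voiceless uvular fricative.
The same rule applies at the second boundary: /s/ → [x] next to /g/.

[qeɢχagxa]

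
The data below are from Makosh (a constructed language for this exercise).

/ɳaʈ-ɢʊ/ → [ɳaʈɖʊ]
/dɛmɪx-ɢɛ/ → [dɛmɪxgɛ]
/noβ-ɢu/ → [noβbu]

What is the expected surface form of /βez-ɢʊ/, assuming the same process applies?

[βezdʊ]

The data show progressive place assimilation: /ɢ/ → [ɖ] after /ʈ/; /ɢ/ → [g] after /x/; /ɢ/ → [b] after /β/. In each pair only place changes, matching the preceding consonant, while manner and voice stay constant.
The rule targets /ɢ/ (voiced uvular stop), which sits after the trigger /z/ (alveolar).
Changing only its place to alveolar gives [d] — the voiced alveolar stop.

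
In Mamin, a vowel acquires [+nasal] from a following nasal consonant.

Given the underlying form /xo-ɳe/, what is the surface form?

/o/ sits next to the nasal /ɳ/ and is therefore nasalised to [õ].

[xõɳe]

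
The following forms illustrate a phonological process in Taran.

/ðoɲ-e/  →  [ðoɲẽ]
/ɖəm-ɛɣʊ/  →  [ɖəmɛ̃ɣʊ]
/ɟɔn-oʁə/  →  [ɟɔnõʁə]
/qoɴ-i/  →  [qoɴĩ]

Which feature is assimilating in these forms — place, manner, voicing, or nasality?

nasality

The vowel /e/ surfaces as nasalised [ẽ] next to the preceding nasal /ɲ/ — it has acquired the [+nasal] feature of its neighbour.
The other forms show the same pattern: /ɛ/ → [ɛ̃] after /m/; /o/ → [õ] after /n/; /i/ → [ĩ] after /ɴ/ — each time a vowel is nasalised next to a preceding nasal.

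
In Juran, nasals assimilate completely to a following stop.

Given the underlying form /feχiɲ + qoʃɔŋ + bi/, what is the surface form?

[feχiqqoʃɔbbi]

/ɲ/ is the segment targeted by the rule; it sits immediately before /q/, so it assimilates completely and surfaces as [q].
At the second juncture, /ŋ/ likewise becomes [b] adjacent to /b/.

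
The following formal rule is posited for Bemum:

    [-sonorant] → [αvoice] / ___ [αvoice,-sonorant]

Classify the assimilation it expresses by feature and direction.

regressive voicing assimilation

The shared variable α links the value of [voice] on the target to the same value on the neighbouring segment, so voicing is the feature that assimilates.
Since the environment is written after the underscore, the trigger follows the target; the direction is regressive.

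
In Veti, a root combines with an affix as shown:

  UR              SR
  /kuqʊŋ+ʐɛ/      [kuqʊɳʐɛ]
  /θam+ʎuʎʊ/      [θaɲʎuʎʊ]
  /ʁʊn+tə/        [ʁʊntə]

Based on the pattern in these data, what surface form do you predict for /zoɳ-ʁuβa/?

The data show regressive place assimilation: /ŋ/ → [ɳ] before /ʐ/; /m/ → [ɲ] before /ʎ/. In each pair only place changes, matching the following consonant, while manner and voice stay constant.
No alternation appears in [ʁʊntə]: there the adjacent consonants already agree in place (/n/ and /t/ are both alveolar), so this form is consistent with the same rule.
/ɳ/ is a voiced retroflex nasal. The following trigger /ʁ/ is uvular, so /ɳ/ must become uvular as well.
Changing only its place to uvular gives [ɴ] — the voiced uvular nasal.

[zoɴʁuβa]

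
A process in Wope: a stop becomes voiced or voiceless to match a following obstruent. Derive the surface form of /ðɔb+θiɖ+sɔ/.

[ðɔpθiʈsɔ]

The rule targets /b/ (voiced bilabial stop), which sits before the trigger /θ/ (voiceless).
The voiceless bilabial stop is [p], so /b/ → [p].
The same rule applies at the second boundary: /ɖ/ → [ʈ] next to /s/.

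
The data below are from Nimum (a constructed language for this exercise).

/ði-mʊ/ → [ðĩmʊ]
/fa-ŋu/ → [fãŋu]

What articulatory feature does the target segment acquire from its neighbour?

nasality

The vowel /i/ surfaces as nasalised [ĩ] next to the following nasal /m/ — it has acquired the [+nasal] feature of its neighbour.
The other form shows the same pattern: /a/ → [ã] before /ŋ/ — each time a vowel is nasalised next to a following nasal.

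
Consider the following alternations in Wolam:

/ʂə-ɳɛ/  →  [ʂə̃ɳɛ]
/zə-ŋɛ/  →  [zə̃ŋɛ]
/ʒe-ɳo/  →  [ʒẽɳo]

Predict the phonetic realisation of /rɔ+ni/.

The data show regressive nasality assimilation (vowel nasalisation): /ə/ → [ə̃] before /ɳ/; /ə/ → [ə̃] before /ŋ/; /e/ → [ẽ] before /ɳ/ — a vowel is nasalised by an immediately following nasal consonant.
/ɔ/ sits next to the nasal /n/ and is therefore nasalised to [ɔ̃].

[rɔ̃ni]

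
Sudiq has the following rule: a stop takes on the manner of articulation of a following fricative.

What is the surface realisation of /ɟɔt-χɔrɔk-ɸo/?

[ɟɔsχɔrɔxɸo]

The rule targets /t/ (voiceless alveolar stop), which sits before the trigger /χ/ (fricative).
The voiceless alveolar fricative is [s], so /t/ → [s].
At the second juncture, /k/ likewise becomes [x] adjacent to /ɸ/.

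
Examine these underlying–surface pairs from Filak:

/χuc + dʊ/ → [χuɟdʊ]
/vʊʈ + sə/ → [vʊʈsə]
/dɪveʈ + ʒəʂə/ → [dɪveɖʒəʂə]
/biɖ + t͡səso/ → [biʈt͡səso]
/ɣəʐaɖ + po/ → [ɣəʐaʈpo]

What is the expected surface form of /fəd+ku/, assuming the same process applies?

[fətku]

The data show regressive voicing assimilation: /c/ → [ɟ] before /d/; /ʈ/ → [ɖ] before /ʒ/; /ɖ/ → [ʈ] before /t͡s/; /ɖ/ → [ʈ] before /p/. In each pair only voicing changes, matching the following consonant, while place and manner stay constant.
No alternation appears in [vʊʈsə]: there the adjacent consonants already agree in voicing (/ʈ/ and /s/ are both voiceless), so this form is consistent with the same rule.
The rule targets /d/ (voiced alveolar stop), which sits before the trigger /k/ (voiceless).
The voiceless alveolar stop is [t], so /d/ → [t].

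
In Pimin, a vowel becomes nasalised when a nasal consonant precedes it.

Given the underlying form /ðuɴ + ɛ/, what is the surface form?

/ɛ/ sits next to the nasal /ɴ/ and is therefore nasalised to [ɛ̃].

[ðuɴɛ̃]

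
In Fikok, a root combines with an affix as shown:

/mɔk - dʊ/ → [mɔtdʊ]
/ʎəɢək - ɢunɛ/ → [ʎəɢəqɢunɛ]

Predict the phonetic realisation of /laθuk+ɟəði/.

[laθucɟəði]

The data show regressive place assimilation: /k/ → [t] before /d/; /k/ → [q] before /ɢ/. In each pair only place changes, matching the following consonant, while manner and voice stay constant.
/k/ is a voiceless velar stop. The following trigger /ɟ/ is palatal, so /k/ must become palatal as well.
Changing only its place to palatal gives [c] — the voiceless palatal stop.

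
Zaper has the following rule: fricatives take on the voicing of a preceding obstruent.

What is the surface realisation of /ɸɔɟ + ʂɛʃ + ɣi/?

[ɸɔɟʐɛʃxi]

The rule targets /ʂ/ (voiceless retroflex fricative), which sits after the trigger /ɟ/ (voiced).
The voiced retroflex fricative is [ʐ], so /ʂ/ → [ʐ].
The same rule applies at the second boundary: /ɣ/ → [x] next to /ʃ/.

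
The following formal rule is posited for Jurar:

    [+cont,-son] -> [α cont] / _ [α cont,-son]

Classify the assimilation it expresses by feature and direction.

The shared variable α links the value of [cont] on the target to that of the neighbouring obstruent. [cont] distinguishes stops from fricatives — a manner-of-articulation feature — so this is manner assimilation.
Since the environment is written after the underscore, the trigger follows the target; the direction is regressive.

regressive manner assimilation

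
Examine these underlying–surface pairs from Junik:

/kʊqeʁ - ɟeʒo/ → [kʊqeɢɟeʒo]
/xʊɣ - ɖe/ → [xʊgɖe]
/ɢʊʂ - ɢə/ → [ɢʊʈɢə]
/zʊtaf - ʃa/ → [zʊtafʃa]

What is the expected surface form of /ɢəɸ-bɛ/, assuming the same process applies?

The data show regressive manner assimilation: /ʁ/ → [ɢ] before /ɟ/; /ɣ/ → [g] before /ɖ/; /ʂ/ → [ʈ] before /ɢ/. In each pair only manner changes, matching the following consonant, while place and voice stay constant.
Nothing changes in [zʊtafʃa]: there the adjacent consonants already agree in manner (/f/ and /ʃ/ are both fricatives), so this form is consistent with the same rule.
The rule targets /ɸ/ (voiceless bilabial fricative), which sits before the trigger /b/ (stop).
A voiceless bilabial stop is [p], so the surface segment is [p].

[ɢəpbɛ]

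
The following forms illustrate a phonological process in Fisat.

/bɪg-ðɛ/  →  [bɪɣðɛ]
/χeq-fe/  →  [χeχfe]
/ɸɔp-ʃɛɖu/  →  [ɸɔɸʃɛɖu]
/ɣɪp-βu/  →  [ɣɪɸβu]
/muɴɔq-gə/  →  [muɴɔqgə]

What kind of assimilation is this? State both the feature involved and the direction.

regressive manner assimilation

Comparing underlying and surface forms, /g/ → [ɣ] is the alternation; the neighbouring /ð/ is constant.
/g/ is a stop while /ð/ is a fricative; the output [ɣ] is a fricative, matching the trigger — so the feature that spreads is manner.
Place and voice are unchanged, so the assimilation is partial, not total.
The same holds elsewhere in the data: /q/ → [χ] before /f/ (stop → fricative, matching a fricative); /p/ → [ɸ] before /ʃ/ (stop → fricative, matching a fricative); /p/ → [ɸ] before /β/ (stop → fricative, matching a fricative) — only manner changes, and always toward the following segment.
Nothing changes in [muɴɔqgə]: there the adjacent consonants already agree in manner (/q/ and /g/ are both stops), so this form is consistent with the same rule.
Since the segment that changes precedes the conditioning segment, the assimilation is regressive.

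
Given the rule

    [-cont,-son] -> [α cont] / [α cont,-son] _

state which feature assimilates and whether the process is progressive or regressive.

The shared variable α links the value of [cont] on the target to that of the neighbouring obstruent. [cont] distinguishes stops from fricatives — a manner-of-articulation feature — so this is manner assimilation.
Since the environment is written before the underscore, the trigger precedes the target; the direction is progressive.

progressive manner assimilation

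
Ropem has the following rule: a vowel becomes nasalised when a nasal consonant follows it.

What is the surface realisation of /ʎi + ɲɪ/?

The vowel /i/ is adjacent to the following nasal /ɲ/, so it acquires [+nasal] and surfaces as [ĩ].

[ʎĩɲɪ]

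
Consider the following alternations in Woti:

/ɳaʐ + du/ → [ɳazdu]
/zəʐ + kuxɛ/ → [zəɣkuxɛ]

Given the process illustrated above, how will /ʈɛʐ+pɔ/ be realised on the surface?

[ʈɛβpɔ]

The data show regressive place assimilation: /ʐ/ → [z] before /d/; /ʐ/ → [ɣ] before /k/. In each pair only place changes, matching the following consonant, while manner and voice stay constant.
The rule targets /ʐ/ (voiced retroflex fricative), which sits before the trigger /p/ (bilabial).
The voiced bilabial fricative is [β], so /ʐ/ → [β].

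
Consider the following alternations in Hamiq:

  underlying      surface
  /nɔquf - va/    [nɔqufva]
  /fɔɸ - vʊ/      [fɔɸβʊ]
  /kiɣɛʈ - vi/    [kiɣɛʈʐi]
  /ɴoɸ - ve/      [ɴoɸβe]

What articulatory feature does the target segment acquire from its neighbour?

Underlying /v/ is realised as [β] next to /ɸ/; /ɸ/ itself does not change.
The change labiodental → bilabial matches the place of the preceding /ɸ/, identifying this as place assimilation.
Checking the remaining alternation: /v/ → [ʐ] after /ʈ/ (labiodental → retroflex, matching retroflex) — only place changes, and always toward the preceding segment.
Nothing changes in [nɔqufva]: there the adjacent consonants already agree in place (/v/ and /f/ are both labiodental), so this form is consistent with the same rule.

place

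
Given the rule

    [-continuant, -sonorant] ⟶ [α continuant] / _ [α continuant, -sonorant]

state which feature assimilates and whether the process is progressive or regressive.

regressive manner assimilation

The shared variable α links the value of [continuant] on the target to that of the neighbouring obstruent. [continuant] distinguishes stops from fricatives — a manner-of-articulation feature — so this is manner assimilation.
The conditioning segment sits to the right of the focus bar, meaning the trigger follows the segment that changes — regressive assimilation.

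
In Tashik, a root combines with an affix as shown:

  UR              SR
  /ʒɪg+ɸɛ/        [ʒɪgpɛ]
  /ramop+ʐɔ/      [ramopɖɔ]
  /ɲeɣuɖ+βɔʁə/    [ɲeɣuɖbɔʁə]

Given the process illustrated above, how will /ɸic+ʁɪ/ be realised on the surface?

The data show progressive manner assimilation: /ɸ/ → [p] after /g/; /ʐ/ → [ɖ] after /p/; /β/ → [b] after /ɖ/. In each pair only manner changes, matching the preceding consonant, while place and voice stay constant.
/ʁ/ is a voiced uvular fricative. The preceding trigger /c/ is a stop, so /ʁ/ must become a stop as well.
Changing only its manner to stop gives [ɢ] — the voiced uvular stop.

[ɸicɢɪ]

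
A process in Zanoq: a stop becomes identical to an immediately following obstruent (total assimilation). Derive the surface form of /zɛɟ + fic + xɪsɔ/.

[zɛffixxɪsɔ]

/ɟ/ is the segment targeted by the rule; it sits immediately before /f/, so it assimilates completely and surfaces as [f].
The same rule applies at the second boundary: /c/ → [x] next to /x/.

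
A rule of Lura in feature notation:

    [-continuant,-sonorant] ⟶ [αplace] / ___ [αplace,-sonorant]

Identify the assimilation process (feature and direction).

The shared variable α links the value of the place features (abbreviated [place]) on the target to the same value on the neighbouring segment, so place is the feature that assimilates.
Since the environment is written after the underscore, the trigger follows the target; the direction is regressive.

regressive place assimilation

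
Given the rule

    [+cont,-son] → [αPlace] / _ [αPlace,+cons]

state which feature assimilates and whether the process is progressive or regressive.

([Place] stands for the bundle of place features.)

The shared variable α links the value of the place features (abbreviated [Place]) on the target to the same value on the neighbouring segment, so place is the feature that assimilates.
Since the environment is written after the underscore, the trigger follows the target; the direction is regressive.

regressive place assimilation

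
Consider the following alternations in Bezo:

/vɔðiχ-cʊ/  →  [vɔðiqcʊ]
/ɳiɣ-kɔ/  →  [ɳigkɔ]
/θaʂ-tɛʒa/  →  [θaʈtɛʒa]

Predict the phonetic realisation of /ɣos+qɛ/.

The data show regressive manner assimilation: /χ/ → [q] before /c/; /ɣ/ → [g] before /k/; /ʂ/ → [ʈ] before /t/. In each pair only manner changes, matching the following consonant, while place and voice stay constant.
The rule targets /s/ (voiceless alveolar fricative), which sits before the trigger /q/ (stop).
A voiceless alveolar stop is [t], so the surface segment is [t].

[ɣotqɛ]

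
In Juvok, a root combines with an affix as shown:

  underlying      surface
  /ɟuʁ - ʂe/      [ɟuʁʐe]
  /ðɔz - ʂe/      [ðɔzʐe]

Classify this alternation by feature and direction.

progressive voicing assimilation

The segment that alternates is /ʂ/, which surfaces as [ʐ] when adjacent to /ʁ/.
/ʂ/ is voiceless while /ʁ/ is voiced; the output [ʐ] is voiced, matching the trigger — so the feature that spreads is voicing.
Place and manner are unchanged, so the assimilation is partial, not total.
The other alternating form patterns the same way: /ʂ/ → [ʐ] after /z/ (voiceless → voiced, matching voiced) — only voicing changes, and always toward the preceding segment.
The trigger is the preceding segment, so the direction is progressive (perseverative).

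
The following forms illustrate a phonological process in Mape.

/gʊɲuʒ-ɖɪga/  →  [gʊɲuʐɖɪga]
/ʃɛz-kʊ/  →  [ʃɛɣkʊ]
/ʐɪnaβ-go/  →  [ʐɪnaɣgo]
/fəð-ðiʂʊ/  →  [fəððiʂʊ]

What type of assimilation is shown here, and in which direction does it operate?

Comparing underlying and surface forms, /ʒ/ → [ʐ] is the alternation; the neighbouring /ɖ/ is constant.
/ʒ/ is postalveolar while /ɖ/ is retroflex; the output [ʐ] is retroflex, matching the trigger — so the feature that spreads is place.
Manner and voice are unchanged, so the assimilation is partial, not total.
The other alternating forms pattern the same way: /z/ → [ɣ] before /k/ (alveolar → velar, matching velar); /β/ → [ɣ] before /g/ (bilabial → velar, matching velar) — only place changes, and always toward the following segment.
Nothing changes in [fəððiʂʊ]: there the adjacent consonants already agree in place (/ð/ and /ð/ are both dental), so this form is consistent with the same rule.
Since the segment that changes precedes the conditioning segment, the assimilation is regressive.

regressive place assimilation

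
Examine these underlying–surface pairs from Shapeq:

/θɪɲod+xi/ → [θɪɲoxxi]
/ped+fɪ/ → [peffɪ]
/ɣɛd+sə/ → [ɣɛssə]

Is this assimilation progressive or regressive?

Underlying /d/ is realised as [x] next to /x/; /x/ itself does not change.
The output [x] is identical to the trigger /x/ — every feature (place, manner, voicing) has been copied — so this is total assimilation.
The remaining alternations confirm this: /d/ → [f] before /f/; /d/ → [s] before /s/ — in each case the output is a copy of the following consonant.
The trigger is the following segment, so the direction is regressive (anticipatory).

regressive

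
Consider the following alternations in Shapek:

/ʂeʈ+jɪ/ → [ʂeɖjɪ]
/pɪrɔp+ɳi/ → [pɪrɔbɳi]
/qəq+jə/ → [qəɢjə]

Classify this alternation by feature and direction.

regressive voicing assimilation

The segment that alternates is /ʈ/, which surfaces as [ɖ] when adjacent to /j/.
The change voiceless → voiced matches the voicing of the following /j/, identifying this as voicing assimilation.
Place and manner are unchanged, so the assimilation is partial, not total.
Checking the remaining alternations: /p/ → [b] before /ɳ/ (voiceless → voiced, matching voiced); /q/ → [ɢ] before /j/ (voiceless → voiced, matching voiced) — only voicing changes, and always toward the following segment.
Since the segment that changes precedes the conditioning segment, the assimilation is regressive.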